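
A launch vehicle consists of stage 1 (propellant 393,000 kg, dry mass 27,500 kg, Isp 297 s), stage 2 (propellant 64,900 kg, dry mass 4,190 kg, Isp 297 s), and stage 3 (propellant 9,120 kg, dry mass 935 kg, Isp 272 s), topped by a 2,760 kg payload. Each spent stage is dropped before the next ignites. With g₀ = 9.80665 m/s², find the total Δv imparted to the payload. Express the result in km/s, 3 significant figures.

Ignition mass of stage 1 = 393,000+27,500 + 64,900+4,190 + 9,120+935 + 2,760 = 502,405 kg.
Stage 1: m₀ = 502,405 kg, m_f = 502,405 − 393,000 = 109,405 kg; Δv = 297×9.80665×ln(4.592) = 2912.6×1.5243 ≈ 4440 m/s.
Stage 2: m₀ = 81,905 kg, m_f = 81,905 − 64,900 = 17,005 kg; Δv = 297×9.80665×ln(4.817) = 2912.6×1.5721 ≈ 4579 m/s.
Stage 3: m₀ = 12,815 kg, m_f = 12,815 − 9,120 = 3,695 kg; Δv = 272×9.80665×ln(3.468) = 2667.4×1.2436 ≈ 3317 m/s.
Total Δv = 4440 + 4579 + 3317 = 12336 m/s.

Δv ≈ 12.3 km/s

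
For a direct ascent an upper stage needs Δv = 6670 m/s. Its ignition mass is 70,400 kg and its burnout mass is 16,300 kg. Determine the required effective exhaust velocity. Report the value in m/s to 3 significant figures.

v_e ≈ 4560 m/s

ln(m₀/m_f) = ln(70400/16300) = ln(4.319) = 1.4630.
Rocket equation: v_e = Δv / ln(m₀/m_f) = 6670 / 1.4630 = 4559.0 m/s.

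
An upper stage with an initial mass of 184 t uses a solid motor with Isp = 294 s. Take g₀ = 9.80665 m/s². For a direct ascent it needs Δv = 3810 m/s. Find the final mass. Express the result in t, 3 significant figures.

final mass ≈ 49.1 t

v_e = Isp · g₀ = 294 × 9.80665 = 2883.2 m/s.
m₀/m_f = exp(Δv / v_e) = exp(3810 / 2883.2) = exp(1.3215) = 3.7489.
m_f = m₀ / 3.7489 = 184 / 3.7489 = 49.0811 t.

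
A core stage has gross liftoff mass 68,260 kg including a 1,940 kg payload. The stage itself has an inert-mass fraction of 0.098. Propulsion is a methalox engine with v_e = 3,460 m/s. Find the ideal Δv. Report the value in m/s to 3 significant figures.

Stage wet mass = m₀ − payload = 68,260 − 1,940 = 66,320 kg.
Stage dry mass = ε × stage wet mass = 0.098 × 66,320 = 6,499.36 kg.
Burnout mass m_f = stage dry + payload = 6,499.36 + 1,940 = 8,439.36 kg.
Using Δv = v_e ln(m₀/m_f): Δv = v_e · ln(68,260/8,439.36) = 3460.0 × ln(8.088) = 3460.0 × 2.0904 ≈ 7233 m/s.

Δv ≈ 7230 m/s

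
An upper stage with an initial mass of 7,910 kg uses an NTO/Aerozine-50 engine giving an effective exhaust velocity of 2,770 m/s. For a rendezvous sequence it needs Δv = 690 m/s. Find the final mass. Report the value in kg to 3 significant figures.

From the ideal rocket equation, m₀/m_f = exp(Δv / v_e) = exp(690 / 2770.0) = exp(0.2491) = 1.2829.
m_f = m₀ / 1.2829 = 7,910 / 1.2829 = 6,165.72 kg.

final mass ≈ 6170 kg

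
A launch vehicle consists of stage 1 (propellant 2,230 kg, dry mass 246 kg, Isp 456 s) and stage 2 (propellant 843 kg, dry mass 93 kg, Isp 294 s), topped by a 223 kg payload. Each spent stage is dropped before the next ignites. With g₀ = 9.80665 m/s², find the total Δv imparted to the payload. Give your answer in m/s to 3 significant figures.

Ignition mass of stage 1 = 2,230+246 + 843+93 + 223 = 3,635 kg.
Stage 1: m₀ = 3,635 kg, m_f = 3,635 − 2,230 = 1,405 kg; Δv = 456×9.80665×ln(2.587) = 4471.8×0.9506 ≈ 4251 m/s.
Stage 2: m₀ = 1,159 kg, m_f = 1,159 − 843 = 316 kg; Δv = 294×9.80665×ln(3.668) = 2883.2×1.2996 ≈ 3747 m/s.
Total Δv = 4251 + 3747 = 7998 m/s.

Δv ≈ 8000 m/s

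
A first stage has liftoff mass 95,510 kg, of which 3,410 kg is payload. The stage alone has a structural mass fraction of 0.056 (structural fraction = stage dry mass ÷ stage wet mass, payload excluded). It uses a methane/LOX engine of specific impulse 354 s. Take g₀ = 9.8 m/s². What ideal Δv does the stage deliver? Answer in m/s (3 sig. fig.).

Stage wet mass = m₀ − payload = 95,510 − 3,410 = 92,100 kg.
Stage dry mass = ε × stage wet mass = 0.056 × 92,100 = 5,157.6 kg.
Burnout mass m_f = stage dry + payload = 5,157.6 + 3,410 = 8,567.6 kg.
v_e = Isp · g₀ = 354 × 9.8 = 3469.2 m/s.
Using Δv = v_e ln(m₀/m_f): Δv = v_e · ln(95,510/8,567.6) = 3469.2 × ln(11.15) = 3469.2 × 2.4112 ≈ 8365 m/s.

Δv ≈ 8370 m/s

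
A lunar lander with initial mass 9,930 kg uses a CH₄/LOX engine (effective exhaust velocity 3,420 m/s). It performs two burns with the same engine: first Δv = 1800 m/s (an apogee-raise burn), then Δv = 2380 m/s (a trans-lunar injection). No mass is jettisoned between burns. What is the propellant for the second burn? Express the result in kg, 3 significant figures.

After the first burn: m = 9930 × exp(−1800/3420.0) = 9930 × 0.59078 = 5,866.45 kg.
After the second burn: m = 5,866.45 × exp(−2380/3420.0) = 5,866.45 × 0.49862 = 2,925.13 kg.
Second-burn propellant = 5,866.45 − 2,925.13 = 2,941.32 kg.

propellant for the second burn ≈ 2940 kg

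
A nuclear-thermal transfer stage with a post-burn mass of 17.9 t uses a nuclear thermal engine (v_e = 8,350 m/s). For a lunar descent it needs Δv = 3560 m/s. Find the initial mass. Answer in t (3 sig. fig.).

Rocket equation: m₀/m_f = exp(Δv / v_e) = exp(3560 / 8350.0) = exp(0.4263) = 1.5317.
m₀ = m_f × 1.5317 = 17.9 × 1.5317 = 27.4174 t.

initial mass ≈ 27.4 t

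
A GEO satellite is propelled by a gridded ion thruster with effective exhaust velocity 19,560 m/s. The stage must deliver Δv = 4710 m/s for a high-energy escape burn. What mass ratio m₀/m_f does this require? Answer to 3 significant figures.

mass ratio ≈ 1.27

m₀/m_f = exp(Δv / v_e) = exp(4710 / 19560.0) = exp(0.2408) = 1.2723.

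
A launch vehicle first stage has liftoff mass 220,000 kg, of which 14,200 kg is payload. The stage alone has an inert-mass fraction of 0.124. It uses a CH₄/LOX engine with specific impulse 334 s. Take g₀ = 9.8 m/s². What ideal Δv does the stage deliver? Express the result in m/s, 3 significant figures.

Δv ≈ 5600 m/s

Stage wet mass = m₀ − payload = 220,000 − 14,200 = 205,800 kg.
Stage dry mass = ε × stage wet mass = 0.124 × 205,800 = 25,519.2 kg.
Burnout mass m_f = stage dry + payload = 25,519.2 + 14,200 = 39,719.2 kg.
v_e = Isp · g₀ = 334 × 9.8 = 3273.2 m/s.
Δv = v_e · ln(220,000/39,719.2) = 3273.2 × ln(5.539) = 3273.2 × 1.7118 ≈ 5603 m/s.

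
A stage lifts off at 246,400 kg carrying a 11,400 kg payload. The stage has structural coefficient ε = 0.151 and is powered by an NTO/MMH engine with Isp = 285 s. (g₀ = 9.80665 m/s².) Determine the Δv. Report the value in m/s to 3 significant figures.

Stage wet mass = m₀ − payload = 246,400 − 11,400 = 235,000 kg.
Stage dry mass = ε × stage wet mass = 0.151 × 235,000 = 35,485 kg.
Burnout mass m_f = stage dry + payload = 35,485 + 11,400 = 46,885 kg.
v_e = Isp · g₀ = 285 × 9.80665 = 2794.9 m/s.
Δv = v_e · ln(246,400/46,885) = 2794.9 × ln(5.255) = 2794.9 × 1.6593 ≈ 4637 m/s.

Δv ≈ 4640 m/s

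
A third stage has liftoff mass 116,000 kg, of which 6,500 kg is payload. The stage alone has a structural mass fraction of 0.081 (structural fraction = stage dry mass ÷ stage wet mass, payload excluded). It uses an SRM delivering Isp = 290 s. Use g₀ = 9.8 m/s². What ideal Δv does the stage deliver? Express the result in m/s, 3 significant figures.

Stage wet mass = m₀ − payload = 116,000 − 6,500 = 109,500 kg.
Stage dry mass = ε × stage wet mass = 0.081 × 109,500 = 8,869.5 kg.
Burnout mass m_f = stage dry + payload = 8,869.5 + 6,500 = 15,369.5 kg.
v_e = Isp · g₀ = 290 × 9.8 = 2842.0 m/s.
Δv = v_e · ln(116,000/15,369.5) = 2842.0 × ln(7.547) = 2842.0 × 2.0212 ≈ 5744 m/s.

Δv ≈ 5740 m/s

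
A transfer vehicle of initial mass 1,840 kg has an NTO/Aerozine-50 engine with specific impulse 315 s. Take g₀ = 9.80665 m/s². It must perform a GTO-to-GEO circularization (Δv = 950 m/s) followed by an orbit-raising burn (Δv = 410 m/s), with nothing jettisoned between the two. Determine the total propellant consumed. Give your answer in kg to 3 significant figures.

v_e = Isp · g₀ = 315 × 9.80665 = 3089.1 m/s.
After the first burn: m = 1840 × exp(−950/3089.1) = 1840 × 0.73526 = 1,352.88 kg.
After the second burn: m = 1,352.88 × exp(−410/3089.1) = 1,352.88 × 0.87571 = 1,184.73 kg.
Total propellant = m₀ − m_final = 1840 − 1,184.73 = 655.27 kg.

total propellant consumed ≈ 655 kg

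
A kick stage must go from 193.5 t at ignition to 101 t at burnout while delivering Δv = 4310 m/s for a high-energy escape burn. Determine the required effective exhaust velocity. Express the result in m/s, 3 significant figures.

ln(m₀/m_f) = ln(193500/101000) = ln(1.916) = 0.6502.
v_e = Δv / ln(m₀/m_f) = 4310 / 0.6502 = 6629.2 m/s.

v_e ≈ 6630 m/s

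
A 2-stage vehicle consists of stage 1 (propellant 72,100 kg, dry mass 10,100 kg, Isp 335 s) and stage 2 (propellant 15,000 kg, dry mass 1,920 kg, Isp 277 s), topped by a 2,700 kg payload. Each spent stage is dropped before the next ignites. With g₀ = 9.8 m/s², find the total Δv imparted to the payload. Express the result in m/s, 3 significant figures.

Δv ≈ 7970 m/s

Ignition mass of stage 1 = 72,100+10,100 + 15,000+1,920 + 2,700 = 101,820 kg.
Stage 1: m₀ = 101,820 kg, m_f = 101,820 − 72,100 = 29,720 kg; Δv = 335×9.8×ln(3.426) = 3283.0×1.2314 ≈ 4043 m/s.
Stage 2: m₀ = 19,620 kg, m_f = 19,620 − 15,000 = 4,620 kg; Δv = 277×9.8×ln(4.247) = 2714.6×1.4462 ≈ 3926 m/s.
Total Δv = 4043 + 3926 = 7969 m/s.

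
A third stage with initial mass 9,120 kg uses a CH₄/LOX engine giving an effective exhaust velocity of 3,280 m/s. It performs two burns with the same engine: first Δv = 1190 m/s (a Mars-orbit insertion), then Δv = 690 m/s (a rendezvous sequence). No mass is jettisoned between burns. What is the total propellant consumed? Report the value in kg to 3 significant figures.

total propellant consumed ≈ 3980 kg

After the first burn: m = 9120 × exp(−1190/3280.0) = 9120 × 0.69572 = 6,344.97 kg.
After the second burn: m = 6,344.97 × exp(−690/3280.0) = 6,344.97 × 0.81029 = 5,141.27 kg.
Total propellant = m₀ − m_final = 9120 − 5,141.27 = 3,978.73 kg.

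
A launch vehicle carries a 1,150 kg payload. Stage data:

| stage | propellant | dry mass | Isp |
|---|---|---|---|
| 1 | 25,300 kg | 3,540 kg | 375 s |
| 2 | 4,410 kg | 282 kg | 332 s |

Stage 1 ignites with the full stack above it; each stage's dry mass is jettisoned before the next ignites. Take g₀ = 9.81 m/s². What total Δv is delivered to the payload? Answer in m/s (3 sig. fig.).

Ignition mass of stage 1 = 25,300+3,540 + 4,410+282 + 1,150 = 34,682 kg.
Stage 1: m₀ = 34,682 kg, m_f = 34,682 − 25,300 = 9,382 kg; Δv = 375×9.81×ln(3.697) = 3678.8×1.3074 ≈ 4810 m/s.
Stage 2: m₀ = 5,842 kg, m_f = 5,842 − 4,410 = 1,432 kg; Δv = 332×9.81×ln(4.08) = 3256.9×1.4060 ≈ 4579 m/s.
Total Δv = 4810 + 4579 = 9389 m/s.

Δv ≈ 9390 m/s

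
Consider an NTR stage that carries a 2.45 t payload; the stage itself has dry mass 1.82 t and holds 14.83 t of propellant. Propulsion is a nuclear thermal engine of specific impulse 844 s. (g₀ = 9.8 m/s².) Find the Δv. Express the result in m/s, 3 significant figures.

v_e = Isp · g₀ = 844 × 9.8 = 8271.2 m/s.
m₀ = payload + dry + propellant = 2.45 + 1.82 + 14.83 = 19.1 t.
m_f = payload + dry = 2.45 + 1.82 = 4.27 t.
From the ideal rocket equation, Δv = v_e · ln(m₀/m_f) = 8271.2 × ln(4.473) = 8271.2 × 1.4981 ≈ 12390.9 m/s.

Δv ≈ 12400 m/s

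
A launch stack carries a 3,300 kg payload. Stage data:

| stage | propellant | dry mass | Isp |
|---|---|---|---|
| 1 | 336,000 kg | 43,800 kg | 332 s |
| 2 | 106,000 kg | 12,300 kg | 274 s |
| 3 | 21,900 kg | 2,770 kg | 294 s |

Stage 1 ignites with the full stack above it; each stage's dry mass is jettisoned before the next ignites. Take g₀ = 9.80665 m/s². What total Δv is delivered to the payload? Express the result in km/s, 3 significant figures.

Ignition mass of stage 1 = 336,000+43,800 + 106,000+12,300 + 21,900+2,770 + 3,300 = 526,070 kg.
Stage 1: m₀ = 526,070 kg, m_f = 526,070 − 336,000 = 190,070 kg; Δv = 332×9.80665×ln(2.768) = 3255.8×1.0180 ≈ 3315 m/s.
Stage 2: m₀ = 146,270 kg, m_f = 146,270 − 106,000 = 40,270 kg; Δv = 274×9.80665×ln(3.632) = 2687.0×1.2898 ≈ 3466 m/s.
Stage 3: m₀ = 27,970 kg, m_f = 27,970 − 21,900 = 6,070 kg; Δv = 294×9.80665×ln(4.608) = 2883.2×1.5278 ≈ 4405 m/s.
Total Δv = 3315 + 3466 + 4405 = 11186 m/s.

Δv ≈ 11.2 km/s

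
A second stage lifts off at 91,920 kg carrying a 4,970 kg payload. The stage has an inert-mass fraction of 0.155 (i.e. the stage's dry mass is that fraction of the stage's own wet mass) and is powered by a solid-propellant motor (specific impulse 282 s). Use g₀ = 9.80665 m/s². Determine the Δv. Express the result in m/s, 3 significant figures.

Stage wet mass = m₀ − payload = 91,920 − 4,970 = 86,950 kg.
Stage dry mass = ε × stage wet mass = 0.155 × 86,950 = 13,477.3 kg.
Burnout mass m_f = stage dry + payload = 13,477.3 + 4,970 = 18,447.3 kg.
v_e = Isp · g₀ = 282 × 9.80665 = 2765.5 m/s.
Δv = v_e · ln(91,920/18,447.3) = 2765.5 × ln(4.983) = 2765.5 × 1.6060 ≈ 4441 m/s.

Δv ≈ 4440 m/s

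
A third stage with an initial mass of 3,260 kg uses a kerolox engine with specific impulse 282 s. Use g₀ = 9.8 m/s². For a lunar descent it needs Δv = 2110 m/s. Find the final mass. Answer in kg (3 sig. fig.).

final mass ≈ 1520 kg

v_e = Isp · g₀ = 282 × 9.8 = 2763.6 m/s.
m₀/m_f = exp(Δv / v_e) = exp(2110 / 2763.6) = exp(0.7635) = 2.1458.
m_f = m₀ / 2.1458 = 3,260 / 2.1458 = 1,519.25 kg.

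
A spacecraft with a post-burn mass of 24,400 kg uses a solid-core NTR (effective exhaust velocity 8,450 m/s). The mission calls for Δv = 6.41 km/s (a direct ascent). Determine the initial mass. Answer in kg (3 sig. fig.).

initial mass ≈ 52100 kg

Using Δv = v_e ln(m₀/m_f): m₀/m_f = exp(Δv / v_e) = exp(6410 / 8450.0) = exp(0.7586) = 2.1352.
m₀ = m_f × 2.1352 = 24,400 × 2.1352 = 52,098.9 kg.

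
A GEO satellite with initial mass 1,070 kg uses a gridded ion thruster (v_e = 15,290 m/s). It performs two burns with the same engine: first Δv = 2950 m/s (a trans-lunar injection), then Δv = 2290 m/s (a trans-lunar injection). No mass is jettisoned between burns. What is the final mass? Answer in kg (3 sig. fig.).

final mass ≈ 760 kg

After the first burn: m = 1070 × exp(−2950/15290.0) = 1070 × 0.82453 = 882.247 kg.
After the second burn: m = 882.247 × exp(−2290/15290.0) = 882.247 × 0.86091 = 759.535 kg.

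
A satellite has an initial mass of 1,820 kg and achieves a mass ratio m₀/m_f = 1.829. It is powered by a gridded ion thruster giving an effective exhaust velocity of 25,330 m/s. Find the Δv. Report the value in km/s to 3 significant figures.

Δv ≈ 15.3 km/s

Δv = v_e · ln(1.829) = 25330.0 × 0.6038 ≈ 15293.5 m/s.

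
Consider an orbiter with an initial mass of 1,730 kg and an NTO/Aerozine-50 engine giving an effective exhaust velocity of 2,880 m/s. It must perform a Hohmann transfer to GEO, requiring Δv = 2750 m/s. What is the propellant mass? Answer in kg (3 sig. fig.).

propellant mass ≈ 1060 kg

m₀/m_f = exp(Δv / v_e) = exp(2750 / 2880.0) = exp(0.9549) = 2.5983.
m_f = 1,730 / 2.5983 = 665.82 kg, so propellant = m₀ − m_f = 1,730 − 665.82 = 1,064.18 kg.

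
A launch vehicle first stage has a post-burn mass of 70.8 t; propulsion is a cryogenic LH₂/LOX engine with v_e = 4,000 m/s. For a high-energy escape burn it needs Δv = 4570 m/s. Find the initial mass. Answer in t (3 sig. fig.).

m₀/m_f = exp(Δv / v_e) = exp(4570 / 4000.0) = exp(1.1425) = 3.1346.
m₀ = m_f × 3.1346 = 70.8 × 3.1346 = 221.93 t.

initial mass ≈ 222 t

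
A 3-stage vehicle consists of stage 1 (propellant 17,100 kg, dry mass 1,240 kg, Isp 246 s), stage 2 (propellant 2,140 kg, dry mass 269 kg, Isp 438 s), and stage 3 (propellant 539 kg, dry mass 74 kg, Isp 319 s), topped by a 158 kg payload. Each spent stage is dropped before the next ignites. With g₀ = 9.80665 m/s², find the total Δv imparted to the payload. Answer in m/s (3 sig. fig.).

Ignition mass of stage 1 = 17,100+1,240 + 2,140+269 + 539+74 + 158 = 21,520 kg.
Stage 1: m₀ = 21,520 kg, m_f = 21,520 − 17,100 = 4,420 kg; Δv = 246×9.80665×ln(4.869) = 2412.4×1.5828 ≈ 3819 m/s.
Stage 2: m₀ = 3,180 kg, m_f = 3,180 − 2,140 = 1,040 kg; Δv = 438×9.80665×ln(3.058) = 4295.3×1.1177 ≈ 4801 m/s.
Stage 3: m₀ = 771 kg, m_f = 771 − 539 = 232 kg; Δv = 319×9.80665×ln(3.323) = 3128.3×1.2010 ≈ 3757 m/s.
Total Δv = 3819 + 4801 + 3757 = 12377 m/s.

Δv ≈ 12400 m/s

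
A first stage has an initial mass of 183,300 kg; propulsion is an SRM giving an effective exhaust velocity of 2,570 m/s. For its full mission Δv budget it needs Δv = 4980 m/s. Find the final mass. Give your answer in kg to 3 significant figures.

m₀/m_f = exp(Δv / v_e) = exp(4980 / 2570.0) = exp(1.9377) = 6.9431.
m_f = m₀ / 6.9431 = 183,300 / 6.9431 = 26,400.3 kg.

final mass ≈ 26400 kg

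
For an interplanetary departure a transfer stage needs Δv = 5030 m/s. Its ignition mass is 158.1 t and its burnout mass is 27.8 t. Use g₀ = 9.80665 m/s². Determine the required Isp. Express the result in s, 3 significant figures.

ln(m₀/m_f) = ln(158100/27800) = ln(5.687) = 1.7382.
v_e = Δv / ln(m₀/m_f) = 5030 / 1.7382 = 2893.8 m/s.
Isp = v_e / g₀ = 2893.8 / 9.80665 = 295.1 s.

Isp ≈ 295 s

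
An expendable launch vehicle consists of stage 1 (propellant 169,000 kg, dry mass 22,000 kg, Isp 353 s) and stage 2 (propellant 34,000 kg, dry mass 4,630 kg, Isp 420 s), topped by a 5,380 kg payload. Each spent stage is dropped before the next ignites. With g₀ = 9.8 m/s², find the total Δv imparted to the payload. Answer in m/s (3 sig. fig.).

Δv ≈ 10500 m/s

Ignition mass of stage 1 = 169,000+22,000 + 34,000+4,630 + 5,380 = 235,010 kg.
Stage 1: m₀ = 235,010 kg, m_f = 235,010 − 169,000 = 66,010 kg; Δv = 353×9.8×ln(3.56) = 3459.4×1.2698 ≈ 4393 m/s.
Stage 2: m₀ = 44,010 kg, m_f = 44,010 − 34,000 = 10,010 kg; Δv = 420×9.8×ln(4.397) = 4116.0×1.4808 ≈ 6095 m/s.
Total Δv = 4393 + 6095 = 10488 m/s.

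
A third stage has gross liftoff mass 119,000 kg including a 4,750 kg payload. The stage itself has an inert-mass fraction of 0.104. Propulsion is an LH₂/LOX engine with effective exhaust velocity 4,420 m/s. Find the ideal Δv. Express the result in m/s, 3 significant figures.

Stage wet mass = m₀ − payload = 119,000 − 4,750 = 114,250 kg.
Stage dry mass = ε × stage wet mass = 0.104 × 114,250 = 11,882 kg.
Burnout mass m_f = stage dry + payload = 11,882 + 4,750 = 16,632 kg.
From the ideal rocket equation, Δv = v_e · ln(119,000/16,632) = 4420.0 × ln(7.155) = 4420.0 × 1.9678 ≈ 8698 m/s.

Δv ≈ 8700 m/s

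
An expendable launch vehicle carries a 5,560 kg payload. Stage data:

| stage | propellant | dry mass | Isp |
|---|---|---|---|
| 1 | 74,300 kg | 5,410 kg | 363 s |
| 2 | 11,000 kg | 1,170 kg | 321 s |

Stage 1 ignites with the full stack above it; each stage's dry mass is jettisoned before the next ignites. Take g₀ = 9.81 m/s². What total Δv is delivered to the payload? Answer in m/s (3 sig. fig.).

Ignition mass of stage 1 = 74,300+5,410 + 11,000+1,170 + 5,560 = 97,440 kg.
Stage 1: m₀ = 97,440 kg, m_f = 97,440 − 74,300 = 23,140 kg; Δv = 363×9.81×ln(4.211) = 3561.0×1.4377 ≈ 5120 m/s.
Stage 2: m₀ = 17,730 kg, m_f = 17,730 − 11,000 = 6,730 kg; Δv = 321×9.81×ln(2.634) = 3149.0×0.9687 ≈ 3050 m/s.
Total Δv = 5120 + 3050 = 8170 m/s.

Δv ≈ 8170 m/s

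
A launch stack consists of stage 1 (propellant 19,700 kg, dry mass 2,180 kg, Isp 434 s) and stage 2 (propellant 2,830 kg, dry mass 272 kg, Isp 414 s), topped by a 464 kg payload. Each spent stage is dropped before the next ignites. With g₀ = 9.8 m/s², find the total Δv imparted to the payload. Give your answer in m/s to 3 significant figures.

Δv ≈ 12700 m/s

Ignition mass of stage 1 = 19,700+2,180 + 2,830+272 + 464 = 25,446 kg.
Stage 1: m₀ = 25,446 kg, m_f = 25,446 − 19,700 = 5,746 kg; Δv = 434×9.8×ln(4.428) = 4253.2×1.4881 ≈ 6329 m/s.
Stage 2: m₀ = 3,566 kg, m_f = 3,566 − 2,830 = 736 kg; Δv = 414×9.8×ln(4.845) = 4057.2×1.5780 ≈ 6402 m/s.
Total Δv = 6329 + 6402 = 12731 m/s.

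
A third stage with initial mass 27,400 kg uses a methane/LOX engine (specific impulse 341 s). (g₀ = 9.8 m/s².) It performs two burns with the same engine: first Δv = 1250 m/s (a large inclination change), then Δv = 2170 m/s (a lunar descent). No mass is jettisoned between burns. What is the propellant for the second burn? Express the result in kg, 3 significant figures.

v_e = Isp · g₀ = 341 × 9.8 = 3341.8 m/s.
After the first burn: m = 27400 × exp(−1250/3341.8) = 27400 × 0.68794 = 18,849.6 kg.
After the second burn: m = 18,849.6 × exp(−2170/3341.8) = 18,849.6 × 0.52238 = 9,846.65 kg.
Second-burn propellant = 18,849.6 − 9,846.65 = 9,002.95 kg.

propellant for the second burn ≈ 9000 kg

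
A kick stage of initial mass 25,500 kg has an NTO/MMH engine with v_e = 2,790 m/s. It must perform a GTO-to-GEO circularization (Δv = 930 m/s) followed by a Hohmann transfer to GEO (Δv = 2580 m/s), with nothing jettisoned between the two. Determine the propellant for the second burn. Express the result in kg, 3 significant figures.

propellant for the second burn ≈ 11000 kg

After the first burn: m = 25500 × exp(−930/2790.0) = 25500 × 0.71653 = 18,271.5 kg.
After the second burn: m = 18,271.5 × exp(−2580/2790.0) = 18,271.5 × 0.39664 = 7,247.21 kg.
Second-burn propellant = 18,271.5 − 7,247.21 = 11,024.29 kg.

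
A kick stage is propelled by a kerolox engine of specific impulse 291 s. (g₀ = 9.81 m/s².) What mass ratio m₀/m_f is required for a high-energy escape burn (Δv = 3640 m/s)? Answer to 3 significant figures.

v_e = Isp · g₀ = 291 × 9.81 = 2854.7 m/s.
By the Tsiolkovsky rocket equation, m₀/m_f = exp(Δv / v_e) = exp(3640 / 2854.7) = exp(1.2751) = 3.5790.

mass ratio ≈ 3.58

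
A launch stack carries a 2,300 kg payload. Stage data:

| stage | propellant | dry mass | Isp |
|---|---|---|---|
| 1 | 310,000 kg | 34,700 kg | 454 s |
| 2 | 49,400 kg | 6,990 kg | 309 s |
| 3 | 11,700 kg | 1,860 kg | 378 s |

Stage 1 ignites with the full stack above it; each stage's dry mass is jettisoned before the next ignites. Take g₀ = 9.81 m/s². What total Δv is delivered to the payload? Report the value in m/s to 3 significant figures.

Δv ≈ 14500 m/s

Ignition mass of stage 1 = 310,000+34,700 + 49,400+6,990 + 11,700+1,860 + 2,300 = 416,950 kg.
Stage 1: m₀ = 416,950 kg, m_f = 416,950 − 310,000 = 106,950 kg; Δv = 454×9.81×ln(3.899) = 4453.7×1.3606 ≈ 6060 m/s.
Stage 2: m₀ = 72,250 kg, m_f = 72,250 − 49,400 = 22,850 kg; Δv = 309×9.81×ln(3.162) = 3031.3×1.1512 ≈ 3490 m/s.
Stage 3: m₀ = 15,860 kg, m_f = 15,860 − 11,700 = 4,160 kg; Δv = 378×9.81×ln(3.812) = 3708.2×1.3383 ≈ 4963 m/s.
Total Δv = 6060 + 3490 + 4963 = 14513 m/s.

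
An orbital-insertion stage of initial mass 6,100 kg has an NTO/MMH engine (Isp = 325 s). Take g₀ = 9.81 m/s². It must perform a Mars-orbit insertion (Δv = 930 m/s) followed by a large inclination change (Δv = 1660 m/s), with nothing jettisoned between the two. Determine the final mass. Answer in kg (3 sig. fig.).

final mass ≈ 2710 kg

v_e = Isp · g₀ = 325 × 9.81 = 3188.2 m/s.
After the first burn: m = 6100 × exp(−930/3188.2) = 6100 × 0.74700 = 4,556.7 kg.
After the second burn: m = 4,556.7 × exp(−1660/3188.2) = 4,556.7 × 0.59413 = 2,707.27 kg.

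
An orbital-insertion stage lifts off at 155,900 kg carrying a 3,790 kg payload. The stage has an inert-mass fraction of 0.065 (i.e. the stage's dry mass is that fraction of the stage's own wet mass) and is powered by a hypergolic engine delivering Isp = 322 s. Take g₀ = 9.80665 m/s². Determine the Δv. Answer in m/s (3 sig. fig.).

Δv ≈ 7680 m/s

Stage wet mass = m₀ − payload = 155,900 − 3,790 = 152,110 kg.
Stage dry mass = ε × stage wet mass = 0.065 × 152,110 = 9,887.15 kg.
Burnout mass m_f = stage dry + payload = 9,887.15 + 3,790 = 13,677.15 kg.
v_e = Isp · g₀ = 322 × 9.80665 = 3157.7 m/s.
From the ideal rocket equation, Δv = v_e · ln(155,900/13,677.15) = 3157.7 × ln(11.4) = 3157.7 × 2.4335 ≈ 7684 m/s.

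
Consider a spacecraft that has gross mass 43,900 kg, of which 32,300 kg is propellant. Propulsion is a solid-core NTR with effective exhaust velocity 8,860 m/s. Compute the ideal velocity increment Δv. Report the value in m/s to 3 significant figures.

Δv ≈ 11800 m/s

m_f = m₀ − m_prop = 43,900 − 32,300 = 11,600 kg.
From the ideal rocket equation, Δv = v_e · ln(m₀/m_f) = 8860.0 × ln(3.784) = 8860.0 × 1.3309 ≈ 11791.9 m/s.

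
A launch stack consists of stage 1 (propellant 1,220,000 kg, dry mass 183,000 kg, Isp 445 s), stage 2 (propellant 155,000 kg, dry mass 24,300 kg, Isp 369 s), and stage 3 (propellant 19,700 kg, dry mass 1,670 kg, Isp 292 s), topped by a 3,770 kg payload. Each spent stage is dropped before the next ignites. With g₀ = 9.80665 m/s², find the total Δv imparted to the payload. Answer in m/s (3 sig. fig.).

Ignition mass of stage 1 = 1,220,000+183,000 + 155,000+24,300 + 19,700+1,670 + 3,770 = 1,607,440 kg.
Stage 1: m₀ = 1,607,440 kg, m_f = 1,607,440 − 1,220,000 = 387,440 kg; Δv = 445×9.80665×ln(4.149) = 4364.0×1.4228 ≈ 6209 m/s.
Stage 2: m₀ = 204,440 kg, m_f = 204,440 − 155,000 = 49,440 kg; Δv = 369×9.80665×ln(4.135) = 3618.7×1.4195 ≈ 5137 m/s.
Stage 3: m₀ = 25,140 kg, m_f = 25,140 − 19,700 = 5,440 kg; Δv = 292×9.80665×ln(4.621) = 2863.5×1.5307 ≈ 4383 m/s.
Total Δv = 6209 + 5137 + 4383 = 15729 m/s.

Δv ≈ 15700 m/s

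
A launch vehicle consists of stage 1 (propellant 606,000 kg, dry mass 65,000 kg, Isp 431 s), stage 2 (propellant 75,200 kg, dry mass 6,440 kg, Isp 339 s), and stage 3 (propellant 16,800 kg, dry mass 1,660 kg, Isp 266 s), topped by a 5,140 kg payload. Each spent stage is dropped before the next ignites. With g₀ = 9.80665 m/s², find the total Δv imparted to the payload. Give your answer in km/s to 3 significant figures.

Δv ≈ 13.8 km/s

Ignition mass of stage 1 = 606,000+65,000 + 75,200+6,440 + 16,800+1,660 + 5,140 = 776,240 kg.
Stage 1: m₀ = 776,240 kg, m_f = 776,240 − 606,000 = 170,240 kg; Δv = 431×9.80665×ln(4.56) = 4226.7×1.5173 ≈ 6413 m/s.
Stage 2: m₀ = 105,240 kg, m_f = 105,240 − 75,200 = 30,040 kg; Δv = 339×9.80665×ln(3.503) = 3324.5×1.2537 ≈ 4168 m/s.
Stage 3: m₀ = 23,600 kg, m_f = 23,600 − 16,800 = 6,800 kg; Δv = 266×9.80665×ln(3.471) = 2608.6×1.2443 ≈ 3246 m/s.
Total Δv = 6413 + 4168 + 3246 = 13827 m/s.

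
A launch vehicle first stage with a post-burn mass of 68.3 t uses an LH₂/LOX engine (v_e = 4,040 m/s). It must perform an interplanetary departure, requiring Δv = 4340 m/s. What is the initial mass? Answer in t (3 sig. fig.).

initial mass ≈ 200 t

Rocket equation: m₀/m_f = exp(Δv / v_e) = exp(4340 / 4040.0) = exp(1.0743) = 2.9278.
m₀ = m_f × 2.9278 = 68.3 × 2.9278 = 199.969 t.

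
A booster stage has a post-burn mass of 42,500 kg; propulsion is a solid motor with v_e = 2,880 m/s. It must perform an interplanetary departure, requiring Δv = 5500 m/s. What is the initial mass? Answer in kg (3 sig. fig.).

m₀/m_f = exp(Δv / v_e) = exp(5500 / 2880.0) = exp(1.9097) = 6.7512.
m₀ = m_f × 6.7512 = 42,500 × 6.7512 = 286,926 kg.

initial mass ≈ 287000 kg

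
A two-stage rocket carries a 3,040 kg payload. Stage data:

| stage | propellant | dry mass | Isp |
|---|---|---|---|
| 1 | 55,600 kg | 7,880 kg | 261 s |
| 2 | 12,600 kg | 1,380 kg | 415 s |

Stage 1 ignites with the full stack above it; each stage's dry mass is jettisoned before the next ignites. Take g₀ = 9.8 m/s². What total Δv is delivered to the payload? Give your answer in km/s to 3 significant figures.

Ignition mass of stage 1 = 55,600+7,880 + 12,600+1,380 + 3,040 = 80,500 kg.
Stage 1: m₀ = 80,500 kg, m_f = 80,500 − 55,600 = 24,900 kg; Δv = 261×9.8×ln(3.233) = 2557.8×1.1734 ≈ 3001 m/s.
Stage 2: m₀ = 17,020 kg, m_f = 17,020 − 12,600 = 4,420 kg; Δv = 415×9.8×ln(3.851) = 4067.0×1.3482 ≈ 5483 m/s.
Total Δv = 3001 + 5483 = 8484 m/s.

Δv ≈ 8.48 km/s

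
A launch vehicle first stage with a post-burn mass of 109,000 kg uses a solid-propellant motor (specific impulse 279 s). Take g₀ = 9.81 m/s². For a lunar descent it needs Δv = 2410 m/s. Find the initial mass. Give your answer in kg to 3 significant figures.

v_e = Isp · g₀ = 279 × 9.81 = 2737.0 m/s.
From the ideal rocket equation, m₀/m_f = exp(Δv / v_e) = exp(2410 / 2737.0) = exp(0.8805) = 2.4122.
m₀ = m_f × 2.4122 = 109,000 × 2.4122 = 262,930 kg.

initial mass ≈ 263000 kg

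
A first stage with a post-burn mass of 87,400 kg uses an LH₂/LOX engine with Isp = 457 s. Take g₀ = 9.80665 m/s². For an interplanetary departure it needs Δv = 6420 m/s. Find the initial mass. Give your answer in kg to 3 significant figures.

v_e = Isp · g₀ = 457 × 9.80665 = 4481.6 m/s.
m₀/m_f = exp(Δv / v_e) = exp(6420 / 4481.6) = exp(1.4325) = 4.1892.
m₀ = m_f × 4.1892 = 87,400 × 4.1892 = 366,136 kg.

initial mass ≈ 366000 kg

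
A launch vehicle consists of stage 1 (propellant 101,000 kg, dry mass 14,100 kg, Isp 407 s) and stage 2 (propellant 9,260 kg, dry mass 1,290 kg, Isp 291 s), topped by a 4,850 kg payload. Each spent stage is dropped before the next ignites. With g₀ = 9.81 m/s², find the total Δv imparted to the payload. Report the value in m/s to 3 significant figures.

Ignition mass of stage 1 = 101,000+14,100 + 9,260+1,290 + 4,850 = 130,500 kg.
Stage 1: m₀ = 130,500 kg, m_f = 130,500 − 101,000 = 29,500 kg; Δv = 407×9.81×ln(4.424) = 3992.7×1.4870 ≈ 5937 m/s.
Stage 2: m₀ = 15,400 kg, m_f = 15,400 − 9,260 = 6,140 kg; Δv = 291×9.81×ln(2.508) = 2854.7×0.9195 ≈ 2625 m/s.
Total Δv = 5937 + 2625 = 8562 m/s.

Δv ≈ 8560 m/s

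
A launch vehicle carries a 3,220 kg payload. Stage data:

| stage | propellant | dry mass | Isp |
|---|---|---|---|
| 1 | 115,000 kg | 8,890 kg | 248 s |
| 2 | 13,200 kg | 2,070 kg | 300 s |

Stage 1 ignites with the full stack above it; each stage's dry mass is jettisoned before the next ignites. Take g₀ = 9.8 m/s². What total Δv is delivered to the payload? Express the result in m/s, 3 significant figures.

Δv ≈ 7690 m/s

Ignition mass of stage 1 = 115,000+8,890 + 13,200+2,070 + 3,220 = 142,380 kg.
Stage 1: m₀ = 142,380 kg, m_f = 142,380 − 115,000 = 27,380 kg; Δv = 248×9.8×ln(5.2) = 2430.4×1.6487 ≈ 4007 m/s.
Stage 2: m₀ = 18,490 kg, m_f = 18,490 − 13,200 = 5,290 kg; Δv = 300×9.8×ln(3.495) = 2940.0×1.2514 ≈ 3679 m/s.
Total Δv = 4007 + 3679 = 7686 m/s.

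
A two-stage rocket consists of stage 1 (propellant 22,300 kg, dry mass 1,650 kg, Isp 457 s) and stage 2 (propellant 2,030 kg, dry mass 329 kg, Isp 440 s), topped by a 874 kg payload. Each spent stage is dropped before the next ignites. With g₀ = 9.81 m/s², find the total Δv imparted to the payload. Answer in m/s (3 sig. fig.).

Ignition mass of stage 1 = 22,300+1,650 + 2,030+329 + 874 = 27,183 kg.
Stage 1: m₀ = 27,183 kg, m_f = 27,183 − 22,300 = 4,883 kg; Δv = 457×9.81×ln(5.567) = 4483.2×1.7168 ≈ 7697 m/s.
Stage 2: m₀ = 3,233 kg, m_f = 3,233 − 2,030 = 1,203 kg; Δv = 440×9.81×ln(2.687) = 4316.4×0.9886 ≈ 4267 m/s.
Total Δv = 7697 + 4267 = 11964 m/s.

Δv ≈ 12000 m/s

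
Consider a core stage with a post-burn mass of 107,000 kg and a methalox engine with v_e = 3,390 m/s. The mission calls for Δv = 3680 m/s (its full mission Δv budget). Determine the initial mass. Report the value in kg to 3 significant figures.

From the ideal rocket equation, m₀/m_f = exp(Δv / v_e) = exp(3680 / 3390.0) = exp(1.0855) = 2.9611.
m₀ = m_f × 2.9611 = 107,000 × 2.9611 = 316,838 kg.

initial mass ≈ 317000 kg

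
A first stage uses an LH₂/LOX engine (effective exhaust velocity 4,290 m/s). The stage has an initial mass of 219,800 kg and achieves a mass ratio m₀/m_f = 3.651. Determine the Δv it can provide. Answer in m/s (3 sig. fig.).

Δv = v_e · ln(3.651) = 4290.0 × 1.2950 ≈ 5555.6 m/s.

Δv ≈ 5560 m/s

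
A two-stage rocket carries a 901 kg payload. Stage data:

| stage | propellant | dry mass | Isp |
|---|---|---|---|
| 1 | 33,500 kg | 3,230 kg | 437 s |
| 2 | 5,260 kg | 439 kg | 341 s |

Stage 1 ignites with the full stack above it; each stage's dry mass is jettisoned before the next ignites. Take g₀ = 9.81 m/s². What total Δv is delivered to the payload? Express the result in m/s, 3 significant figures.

Ignition mass of stage 1 = 33,500+3,230 + 5,260+439 + 901 = 43,330 kg.
Stage 1: m₀ = 43,330 kg, m_f = 43,330 − 33,500 = 9,830 kg; Δv = 437×9.81×ln(4.408) = 4287.0×1.4834 ≈ 6359 m/s.
Stage 2: m₀ = 6,600 kg, m_f = 6,600 − 5,260 = 1,340 kg; Δv = 341×9.81×ln(4.925) = 3345.2×1.5944 ≈ 5334 m/s.
Total Δv = 6359 + 5334 = 11693 m/s.

Δv ≈ 11700 m/s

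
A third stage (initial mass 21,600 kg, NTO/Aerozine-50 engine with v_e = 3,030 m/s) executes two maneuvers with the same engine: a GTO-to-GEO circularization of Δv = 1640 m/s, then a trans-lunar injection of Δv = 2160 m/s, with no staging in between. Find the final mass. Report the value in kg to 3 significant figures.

final mass ≈ 6160 kg

After the first burn: m = 21600 × exp(−1640/3030.0) = 21600 × 0.58202 = 12,571.6 kg.
After the second burn: m = 12,571.6 × exp(−2160/3030.0) = 12,571.6 × 0.49023 = 6,162.98 kg.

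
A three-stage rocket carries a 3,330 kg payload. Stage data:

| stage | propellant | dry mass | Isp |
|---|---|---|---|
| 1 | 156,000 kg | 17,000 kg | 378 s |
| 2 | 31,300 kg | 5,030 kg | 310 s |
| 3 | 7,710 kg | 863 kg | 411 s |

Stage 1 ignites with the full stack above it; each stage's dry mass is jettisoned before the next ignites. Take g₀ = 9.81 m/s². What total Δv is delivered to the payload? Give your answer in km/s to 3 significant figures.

Ignition mass of stage 1 = 156,000+17,000 + 31,300+5,030 + 7,710+863 + 3,330 = 221,233 kg.
Stage 1: m₀ = 221,233 kg, m_f = 221,233 − 156,000 = 65,233 kg; Δv = 378×9.81×ln(3.391) = 3708.2×1.2213 ≈ 4529 m/s.
Stage 2: m₀ = 48,233 kg, m_f = 48,233 − 31,300 = 16,933 kg; Δv = 310×9.81×ln(2.848) = 3041.1×1.0468 ≈ 3183 m/s.
Stage 3: m₀ = 11,903 kg, m_f = 11,903 − 7,710 = 4,193 kg; Δv = 411×9.81×ln(2.839) = 4031.9×1.0434 ≈ 4207 m/s.
Total Δv = 4529 + 3183 + 4207 = 11919 m/s.

Δv ≈ 11.9 km/s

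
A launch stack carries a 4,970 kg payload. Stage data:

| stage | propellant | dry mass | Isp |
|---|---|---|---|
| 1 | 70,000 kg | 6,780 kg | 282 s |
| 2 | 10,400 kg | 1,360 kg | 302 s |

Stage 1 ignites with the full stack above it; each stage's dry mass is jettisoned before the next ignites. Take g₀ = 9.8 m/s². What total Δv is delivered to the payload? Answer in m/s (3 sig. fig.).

Ignition mass of stage 1 = 70,000+6,780 + 10,400+1,360 + 4,970 = 93,510 kg.
Stage 1: m₀ = 93,510 kg, m_f = 93,510 − 70,000 = 23,510 kg; Δv = 282×9.8×ln(3.977) = 2763.6×1.3806 ≈ 3816 m/s.
Stage 2: m₀ = 16,730 kg, m_f = 16,730 − 10,400 = 6,330 kg; Δv = 302×9.8×ln(2.643) = 2959.6×0.9719 ≈ 2876 m/s.
Total Δv = 3816 + 2876 = 6692 m/s.

Δv ≈ 6690 m/s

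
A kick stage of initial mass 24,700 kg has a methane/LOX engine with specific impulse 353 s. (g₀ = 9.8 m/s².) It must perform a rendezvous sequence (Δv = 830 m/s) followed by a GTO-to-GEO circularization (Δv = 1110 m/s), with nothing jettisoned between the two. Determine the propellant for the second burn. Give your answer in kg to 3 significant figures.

v_e = Isp · g₀ = 353 × 9.8 = 3459.4 m/s.
After the first burn: m = 24700 × exp(−830/3459.4) = 24700 × 0.78669 = 19,431.2 kg.
After the second burn: m = 19,431.2 × exp(−1110/3459.4) = 19,431.2 × 0.72552 = 14,097.7 kg.
Second-burn propellant = 19,431.2 − 14,097.7 = 5,333.5 kg.

propellant for the second burn ≈ 5330 kg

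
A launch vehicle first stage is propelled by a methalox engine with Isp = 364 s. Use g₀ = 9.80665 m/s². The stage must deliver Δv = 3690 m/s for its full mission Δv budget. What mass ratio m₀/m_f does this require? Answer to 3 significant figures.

mass ratio ≈ 2.81

v_e = Isp · g₀ = 364 × 9.80665 = 3569.6 m/s.
m₀/m_f = exp(Δv / v_e) = exp(3690 / 3569.6) = exp(1.0337) = 2.8115.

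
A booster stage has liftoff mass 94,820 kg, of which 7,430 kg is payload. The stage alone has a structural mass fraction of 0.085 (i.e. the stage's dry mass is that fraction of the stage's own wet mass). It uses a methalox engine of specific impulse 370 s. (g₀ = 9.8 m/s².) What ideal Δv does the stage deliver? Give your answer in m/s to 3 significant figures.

Stage wet mass = m₀ − payload = 94,820 − 7,430 = 87,390 kg.
Stage dry mass = ε × stage wet mass = 0.085 × 87,390 = 7,428.15 kg.
Burnout mass m_f = stage dry + payload = 7,428.15 + 7,430 = 14,858.15 kg.
v_e = Isp · g₀ = 370 × 9.8 = 3626.0 m/s.
Δv = v_e · ln(94,820/14,858.15) = 3626.0 × ln(6.382) = 3626.0 × 1.8534 ≈ 6721 m/s.

Δv ≈ 6720 m/s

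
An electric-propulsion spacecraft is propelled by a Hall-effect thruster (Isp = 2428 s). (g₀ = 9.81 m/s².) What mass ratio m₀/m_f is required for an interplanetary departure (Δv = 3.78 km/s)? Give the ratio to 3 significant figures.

v_e = Isp · g₀ = 2428 × 9.81 = 23818.7 m/s.
From the ideal rocket equation, m₀/m_f = exp(Δv / v_e) = exp(3780 / 23818.7) = exp(0.1587) = 1.1720.

mass ratio ≈ 1.17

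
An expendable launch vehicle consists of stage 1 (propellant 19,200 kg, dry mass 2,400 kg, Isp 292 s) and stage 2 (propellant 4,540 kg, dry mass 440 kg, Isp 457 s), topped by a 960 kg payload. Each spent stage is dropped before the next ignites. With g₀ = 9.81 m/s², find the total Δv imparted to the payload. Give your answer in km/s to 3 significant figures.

Δv ≈ 9.90 km/s

Ignition mass of stage 1 = 19,200+2,400 + 4,540+440 + 960 = 27,540 kg.
Stage 1: m₀ = 27,540 kg, m_f = 27,540 − 19,200 = 8,340 kg; Δv = 292×9.81×ln(3.302) = 2864.5×1.1946 ≈ 3422 m/s.
Stage 2: m₀ = 5,940 kg, m_f = 5,940 − 4,540 = 1,400 kg; Δv = 457×9.81×ln(4.243) = 4483.2×1.4452 ≈ 6479 m/s.
Total Δv = 3422 + 6479 = 9901 m/s.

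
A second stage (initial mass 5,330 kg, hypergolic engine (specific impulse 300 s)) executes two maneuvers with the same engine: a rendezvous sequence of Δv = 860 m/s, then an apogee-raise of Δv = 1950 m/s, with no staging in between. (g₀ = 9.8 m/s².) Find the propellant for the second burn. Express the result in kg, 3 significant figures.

propellant for the second burn ≈ 1930 kg

v_e = Isp · g₀ = 300 × 9.8 = 2940.0 m/s.
After the first burn: m = 5330 × exp(−860/2940.0) = 5330 × 0.74638 = 3,978.21 kg.
After the second burn: m = 3,978.21 × exp(−1950/2940.0) = 3,978.21 × 0.51517 = 2,049.45 kg.
Second-burn propellant = 3,978.21 − 2,049.45 = 1,928.76 kg.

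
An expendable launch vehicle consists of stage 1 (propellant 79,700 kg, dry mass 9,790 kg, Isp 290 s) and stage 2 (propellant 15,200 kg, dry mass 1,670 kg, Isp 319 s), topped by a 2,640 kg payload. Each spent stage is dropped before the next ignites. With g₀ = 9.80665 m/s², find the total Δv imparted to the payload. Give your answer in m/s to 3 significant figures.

Δv ≈ 8460 m/s

Ignition mass of stage 1 = 79,700+9,790 + 15,200+1,670 + 2,640 = 109,000 kg.
Stage 1: m₀ = 109,000 kg, m_f = 109,000 − 79,700 = 29,300 kg; Δv = 290×9.80665×ln(3.72) = 2843.9×1.3138 ≈ 3736 m/s.
Stage 2: m₀ = 19,510 kg, m_f = 19,510 − 15,200 = 4,310 kg; Δv = 319×9.80665×ln(4.527) = 3128.3×1.5100 ≈ 4724 m/s.
Total Δv = 3736 + 4724 = 8460 m/s.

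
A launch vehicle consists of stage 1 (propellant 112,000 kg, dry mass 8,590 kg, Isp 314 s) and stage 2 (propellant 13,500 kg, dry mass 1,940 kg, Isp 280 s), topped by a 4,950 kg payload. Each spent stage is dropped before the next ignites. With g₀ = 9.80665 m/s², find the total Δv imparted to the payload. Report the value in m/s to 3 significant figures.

Δv ≈ 7850 m/s

Ignition mass of stage 1 = 112,000+8,590 + 13,500+1,940 + 4,950 = 140,980 kg.
Stage 1: m₀ = 140,980 kg, m_f = 140,980 − 112,000 = 28,980 kg; Δv = 314×9.80665×ln(4.865) = 3079.3×1.5820 ≈ 4871 m/s.
Stage 2: m₀ = 20,390 kg, m_f = 20,390 − 13,500 = 6,890 kg; Δv = 280×9.80665×ln(2.959) = 2745.9×1.0850 ≈ 2979 m/s.
Total Δv = 4871 + 2979 = 7850 m/s.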